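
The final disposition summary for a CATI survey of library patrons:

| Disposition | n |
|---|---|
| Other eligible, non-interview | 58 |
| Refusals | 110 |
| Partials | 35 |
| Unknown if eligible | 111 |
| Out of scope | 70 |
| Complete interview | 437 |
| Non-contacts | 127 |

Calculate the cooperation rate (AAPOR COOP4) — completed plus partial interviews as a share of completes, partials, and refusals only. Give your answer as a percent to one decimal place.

Top = 437 + 35 = 472
Denominator = 437 + 35 + 110 = 582
COOP4 = 472 / 582 = 0.8110

81.1%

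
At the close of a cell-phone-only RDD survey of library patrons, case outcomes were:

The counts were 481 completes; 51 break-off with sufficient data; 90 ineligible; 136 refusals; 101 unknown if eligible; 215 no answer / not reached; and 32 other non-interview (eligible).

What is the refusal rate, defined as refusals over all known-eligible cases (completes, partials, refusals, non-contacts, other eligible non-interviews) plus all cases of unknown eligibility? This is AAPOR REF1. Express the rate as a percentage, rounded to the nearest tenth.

Num: 136
Denom: 481 + 51 + 136 + 215 + 32 + 101 = 1016
REF1 = 136 / 1016 = 0.1339

13.4%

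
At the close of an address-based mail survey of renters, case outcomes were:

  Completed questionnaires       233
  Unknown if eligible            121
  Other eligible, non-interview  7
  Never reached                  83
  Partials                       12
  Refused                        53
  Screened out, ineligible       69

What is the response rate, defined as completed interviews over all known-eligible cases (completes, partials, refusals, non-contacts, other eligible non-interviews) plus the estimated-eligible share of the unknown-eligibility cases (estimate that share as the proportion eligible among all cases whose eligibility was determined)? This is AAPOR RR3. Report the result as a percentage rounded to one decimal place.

47.5%

Num → 233
Known eligible → 233 + 12 + 53 + 83 + 7 = 388
e = 388 / (388 + 69) = 388 / 457 = 0.8490
Eligible share of unknowns → 0.8490 × 121 = 102.73
Base → 388 + 102.73 = 490.73
RR3 = 233 / 490.73 = 0.4748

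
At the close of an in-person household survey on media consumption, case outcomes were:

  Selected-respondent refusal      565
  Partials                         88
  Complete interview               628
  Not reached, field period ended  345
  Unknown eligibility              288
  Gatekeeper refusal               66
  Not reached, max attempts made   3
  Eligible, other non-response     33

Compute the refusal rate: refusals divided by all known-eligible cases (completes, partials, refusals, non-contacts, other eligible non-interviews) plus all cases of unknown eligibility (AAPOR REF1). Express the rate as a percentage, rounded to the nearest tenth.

31.3%

Refusals = 66 + 565 = 631
Non-contacts = 345 + 3 = 348
Numerator → 631
Base → 628 + 88 + 631 + 348 + 33 + 288 = 2016
REF1 = 631 / 2016 = 0.3130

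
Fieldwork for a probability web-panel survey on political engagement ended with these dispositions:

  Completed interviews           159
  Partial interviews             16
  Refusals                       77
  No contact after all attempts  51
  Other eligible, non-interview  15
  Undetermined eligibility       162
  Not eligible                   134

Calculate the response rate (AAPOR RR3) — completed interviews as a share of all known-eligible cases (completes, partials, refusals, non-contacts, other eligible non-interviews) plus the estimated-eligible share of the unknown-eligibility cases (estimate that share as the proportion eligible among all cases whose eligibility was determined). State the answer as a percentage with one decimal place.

36.8%

Top = 159
Determined eligible = 159 + 16 + 77 + 51 + 15 = 318
e = 318 / (318 + 134) = 318 / 452 = 0.7035
e × U = 0.7035 × 162 = 113.97
Denom = 318 + 113.97 = 431.97
RR3 = 159 / 431.97 = 0.3681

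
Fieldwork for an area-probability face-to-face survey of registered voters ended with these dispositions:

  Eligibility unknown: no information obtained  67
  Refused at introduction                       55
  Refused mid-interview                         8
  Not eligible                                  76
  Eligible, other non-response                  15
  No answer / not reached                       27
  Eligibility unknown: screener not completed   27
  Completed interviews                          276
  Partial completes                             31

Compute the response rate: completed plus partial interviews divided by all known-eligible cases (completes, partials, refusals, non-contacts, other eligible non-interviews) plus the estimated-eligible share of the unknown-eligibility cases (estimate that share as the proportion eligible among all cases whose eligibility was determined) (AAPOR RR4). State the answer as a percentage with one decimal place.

Declined to participate = 55 + 8 = 63
Eligibility not determined = 27 + 67 = 94
Top: 276 + 31 = 307
Eligible (known): 276 + 31 + 63 + 27 + 15 = 412
e = 412 / (412 + 76) = 412 / 488 = 0.8443
e × U: 0.8443 × 94 = 79.36
Denom: 412 + 79.36 = 491.36
RR4 = 307 / 491.36 = 0.6248

62.5%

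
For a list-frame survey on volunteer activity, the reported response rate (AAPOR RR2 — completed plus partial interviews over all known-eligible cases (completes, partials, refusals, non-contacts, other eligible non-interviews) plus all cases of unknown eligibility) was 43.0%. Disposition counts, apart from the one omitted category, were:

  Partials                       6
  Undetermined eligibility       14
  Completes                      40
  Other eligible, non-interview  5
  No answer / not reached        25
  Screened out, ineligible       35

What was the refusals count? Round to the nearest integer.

17

Num → 40 + 6 = 46
RR2 = 46 / D = 0.430
D = 46 / 0.430 = 107.0
Remaining denominator categories sum to 90
refusals = 107.0 − 90 ≈ 17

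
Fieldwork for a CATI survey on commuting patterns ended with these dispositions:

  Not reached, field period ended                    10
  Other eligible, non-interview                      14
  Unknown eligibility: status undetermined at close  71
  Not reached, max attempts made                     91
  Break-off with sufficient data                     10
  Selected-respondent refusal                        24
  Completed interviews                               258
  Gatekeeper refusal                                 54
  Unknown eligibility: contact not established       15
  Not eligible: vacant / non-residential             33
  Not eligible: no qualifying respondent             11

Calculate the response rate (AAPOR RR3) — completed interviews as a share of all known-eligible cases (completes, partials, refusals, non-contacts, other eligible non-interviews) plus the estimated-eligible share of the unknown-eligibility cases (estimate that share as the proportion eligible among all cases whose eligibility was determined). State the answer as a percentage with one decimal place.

Refusal or break-off = 54 + 24 = 78
Non-contacts = 10 + 91 = 101
Undetermined eligibility = 15 + 71 = 86
Out of scope = 11 + 33 = 44
Numerator: 258
Eligible (known): 258 + 10 + 78 + 101 + 14 = 461
e = 461 / (461 + 44) = 461 / 505 = 0.9129
Eligible share of unknowns: 0.9129 × 86 = 78.51
Base: 461 + 78.51 = 539.51
RR3 = 258 / 539.51 = 0.4782

47.8%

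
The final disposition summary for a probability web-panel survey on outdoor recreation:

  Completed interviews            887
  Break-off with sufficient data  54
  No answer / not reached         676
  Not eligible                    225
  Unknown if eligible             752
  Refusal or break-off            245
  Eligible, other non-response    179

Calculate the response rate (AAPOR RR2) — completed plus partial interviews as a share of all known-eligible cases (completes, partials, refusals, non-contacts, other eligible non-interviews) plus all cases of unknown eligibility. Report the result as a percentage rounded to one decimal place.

33.7%

Num = 887 + 54 = 941
Denominator = 887 + 54 + 245 + 676 + 179 + 752 = 2793
RR2 = 941 / 2793 = 0.3369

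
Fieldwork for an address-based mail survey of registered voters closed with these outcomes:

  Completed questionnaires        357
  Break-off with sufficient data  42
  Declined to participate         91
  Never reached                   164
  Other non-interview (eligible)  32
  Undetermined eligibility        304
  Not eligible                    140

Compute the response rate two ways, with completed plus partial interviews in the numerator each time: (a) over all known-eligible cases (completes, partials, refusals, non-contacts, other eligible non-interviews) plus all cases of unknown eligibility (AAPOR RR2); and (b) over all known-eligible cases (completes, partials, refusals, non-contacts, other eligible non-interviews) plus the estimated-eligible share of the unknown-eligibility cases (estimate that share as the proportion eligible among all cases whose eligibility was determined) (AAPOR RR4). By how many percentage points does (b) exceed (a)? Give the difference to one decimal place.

Num = 357 + 42 = 399
Base = 357 + 42 + 91 + 164 + 32 + 304 = 990
RR2 = 399 / 990 = 0.4030
Eligible (known) = 357 + 42 + 91 + 164 + 32 = 686
e = 686 / (686 + 140) = 686 / 826 = 0.8305
Eligible share of unknowns = 0.8305 × 304 = 252.47
Base = 686 + 252.47 = 938.47
RR4 = 399 / 938.47 = 0.4252
Difference = 42.52 − 40.30 = 2.22 percentage points

2.2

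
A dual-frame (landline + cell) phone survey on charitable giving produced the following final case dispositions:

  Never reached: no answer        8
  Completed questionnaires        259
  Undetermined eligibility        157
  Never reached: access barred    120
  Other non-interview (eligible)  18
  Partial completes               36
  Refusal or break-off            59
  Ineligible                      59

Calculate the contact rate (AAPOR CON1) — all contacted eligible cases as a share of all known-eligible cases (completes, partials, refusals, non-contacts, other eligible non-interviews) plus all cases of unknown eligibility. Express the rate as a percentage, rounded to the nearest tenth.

No answer / not reached = 8 + 120 = 128
Num → 259 + 36 + 59 + 18 = 372
Denom → 259 + 36 + 59 + 128 + 18 + 157 = 657
CON1 = 372 / 657 = 0.5662

56.6%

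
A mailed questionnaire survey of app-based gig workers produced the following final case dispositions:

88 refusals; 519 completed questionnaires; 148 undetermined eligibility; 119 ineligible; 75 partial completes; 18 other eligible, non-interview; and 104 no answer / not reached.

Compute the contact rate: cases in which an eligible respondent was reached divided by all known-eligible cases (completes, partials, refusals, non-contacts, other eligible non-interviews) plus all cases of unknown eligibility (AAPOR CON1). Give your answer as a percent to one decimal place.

73.5%

Numerator → 519 + 75 + 88 + 18 = 700
Base → 519 + 75 + 88 + 104 + 18 + 148 = 952
CON1 = 700 / 952 = 0.7353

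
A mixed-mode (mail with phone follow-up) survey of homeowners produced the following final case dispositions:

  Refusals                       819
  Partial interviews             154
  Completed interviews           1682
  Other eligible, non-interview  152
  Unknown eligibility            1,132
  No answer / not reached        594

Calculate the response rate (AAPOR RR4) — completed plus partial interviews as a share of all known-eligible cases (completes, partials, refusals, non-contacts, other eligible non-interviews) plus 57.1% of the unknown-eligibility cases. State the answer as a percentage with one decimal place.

Num: 1682 + 154 = 1836
Known eligible: 1682 + 154 + 819 + 594 + 152 = 3401
Eligible share of unknowns: 0.5710 × 1132 = 646.37
Base: 3401 + 646.37 = 4047.37
RR4 = 1836 / 4047.37 = 0.4536

45.4%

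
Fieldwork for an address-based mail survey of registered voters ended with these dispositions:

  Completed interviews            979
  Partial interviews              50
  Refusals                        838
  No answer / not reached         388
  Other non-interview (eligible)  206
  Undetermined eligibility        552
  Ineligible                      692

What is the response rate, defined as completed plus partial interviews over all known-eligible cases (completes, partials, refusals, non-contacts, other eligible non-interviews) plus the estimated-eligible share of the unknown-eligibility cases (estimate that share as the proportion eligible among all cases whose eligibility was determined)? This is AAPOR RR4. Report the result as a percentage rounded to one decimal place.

35.6%

Num = 979 + 50 = 1029
Determined eligible = 979 + 50 + 838 + 388 + 206 = 2461
e = 2461 / (2461 + 692) = 2461 / 3153 = 0.7805
Estimated eligible among unknowns = 0.7805 × 552 = 430.84
Denom = 2461 + 430.84 = 2891.84
RR4 = 1029 / 2891.84 = 0.3558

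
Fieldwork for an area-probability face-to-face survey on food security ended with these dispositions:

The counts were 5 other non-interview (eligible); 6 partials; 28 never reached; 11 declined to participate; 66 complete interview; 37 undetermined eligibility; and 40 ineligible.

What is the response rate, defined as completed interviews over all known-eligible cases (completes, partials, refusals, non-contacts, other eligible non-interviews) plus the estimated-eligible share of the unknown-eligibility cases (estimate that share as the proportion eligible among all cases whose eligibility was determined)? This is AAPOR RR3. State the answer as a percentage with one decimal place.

Numerator: 66
Known eligible: 66 + 6 + 11 + 28 + 5 = 116
e = 116 / (116 + 40) = 116 / 156 = 0.7436
Eligible share of unknowns: 0.7436 × 37 = 27.51
Denominator: 116 + 27.51 = 143.51
RR3 = 66 / 143.51 = 0.4599

46.0%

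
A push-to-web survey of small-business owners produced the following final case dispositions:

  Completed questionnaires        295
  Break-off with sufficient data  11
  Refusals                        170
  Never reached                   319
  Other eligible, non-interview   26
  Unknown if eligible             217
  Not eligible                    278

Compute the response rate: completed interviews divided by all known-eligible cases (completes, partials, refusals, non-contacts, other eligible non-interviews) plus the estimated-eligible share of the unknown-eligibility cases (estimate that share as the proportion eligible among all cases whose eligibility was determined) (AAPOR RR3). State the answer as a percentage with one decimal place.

Top = 295
Known eligible = 295 + 11 + 170 + 319 + 26 = 821
e = 821 / (821 + 278) = 821 / 1099 = 0.7470
Estimated eligible among unknowns = 0.7470 × 217 = 162.10
Base = 821 + 162.10 = 983.10
RR3 = 295 / 983.10 = 0.3001

30.0%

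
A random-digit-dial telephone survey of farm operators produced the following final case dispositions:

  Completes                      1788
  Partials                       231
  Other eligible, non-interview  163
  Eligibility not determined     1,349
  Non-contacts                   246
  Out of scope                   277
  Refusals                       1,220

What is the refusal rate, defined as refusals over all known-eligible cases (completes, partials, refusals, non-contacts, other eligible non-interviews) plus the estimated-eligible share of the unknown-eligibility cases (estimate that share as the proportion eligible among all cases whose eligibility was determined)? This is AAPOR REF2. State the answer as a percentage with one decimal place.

Numerator → 1220
Known eligible → 1788 + 231 + 1220 + 246 + 163 = 3648
e = 3648 / (3648 + 277) = 3648 / 3925 = 0.9294
e × U → 0.9294 × 1349 = 1253.76
Base → 3648 + 1253.76 = 4901.76
REF2 = 1220 / 4901.76 = 0.2489

24.9%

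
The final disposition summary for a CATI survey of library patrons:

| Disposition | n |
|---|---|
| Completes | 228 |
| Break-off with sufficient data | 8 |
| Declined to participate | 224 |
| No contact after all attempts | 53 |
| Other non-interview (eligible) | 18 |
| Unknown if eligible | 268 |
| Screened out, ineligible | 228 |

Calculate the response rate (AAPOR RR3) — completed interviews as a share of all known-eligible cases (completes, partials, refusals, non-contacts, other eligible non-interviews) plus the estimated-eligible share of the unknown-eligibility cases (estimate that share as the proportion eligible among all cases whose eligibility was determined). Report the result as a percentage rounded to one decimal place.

Numerator: 228
Eligible (known): 228 + 8 + 224 + 53 + 18 = 531
e = 531 / (531 + 228) = 531 / 759 = 0.6996
e × U: 0.6996 × 268 = 187.49
Base: 531 + 187.49 = 718.49
RR3 = 228 / 718.49 = 0.3173

31.7%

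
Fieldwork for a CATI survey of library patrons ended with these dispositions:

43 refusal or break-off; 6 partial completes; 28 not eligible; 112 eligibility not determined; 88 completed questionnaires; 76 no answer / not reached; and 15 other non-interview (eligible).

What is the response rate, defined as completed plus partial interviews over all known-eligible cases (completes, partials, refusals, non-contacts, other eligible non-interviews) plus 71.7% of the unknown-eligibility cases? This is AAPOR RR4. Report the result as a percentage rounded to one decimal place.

Numerator = 88 + 6 = 94
Known eligible = 88 + 6 + 43 + 76 + 15 = 228
Estimated eligible among unknowns = 0.7170 × 112 = 80.30
Denom = 228 + 80.30 = 308.30
RR4 = 94 / 308.30 = 0.3049

30.5%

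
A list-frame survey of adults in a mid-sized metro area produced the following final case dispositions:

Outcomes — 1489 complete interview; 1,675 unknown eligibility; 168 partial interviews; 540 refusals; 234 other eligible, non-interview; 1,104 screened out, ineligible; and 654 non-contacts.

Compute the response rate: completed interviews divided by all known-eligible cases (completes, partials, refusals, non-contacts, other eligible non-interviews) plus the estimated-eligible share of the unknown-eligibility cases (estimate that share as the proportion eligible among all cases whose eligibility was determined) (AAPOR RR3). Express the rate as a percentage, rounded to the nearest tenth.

Top: 1489
Determined eligible: 1489 + 168 + 540 + 654 + 234 = 3085
e = 3085 / (3085 + 1104) = 3085 / 4189 = 0.7365
e × U: 0.7365 × 1675 = 1233.64
Base: 3085 + 1233.64 = 4318.64
RR3 = 1489 / 4318.64 = 0.3448

34.5%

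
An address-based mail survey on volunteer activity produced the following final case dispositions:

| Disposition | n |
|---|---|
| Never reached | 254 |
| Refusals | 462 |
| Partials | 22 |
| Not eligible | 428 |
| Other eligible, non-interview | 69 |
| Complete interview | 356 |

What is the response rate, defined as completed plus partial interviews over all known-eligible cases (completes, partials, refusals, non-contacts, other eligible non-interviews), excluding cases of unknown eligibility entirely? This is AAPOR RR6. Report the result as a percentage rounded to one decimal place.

32.5%

Numerator = 356 + 22 = 378
Denom = 356 + 22 + 462 + 254 + 69 = 1163
RR6 = 378 / 1163 = 0.3250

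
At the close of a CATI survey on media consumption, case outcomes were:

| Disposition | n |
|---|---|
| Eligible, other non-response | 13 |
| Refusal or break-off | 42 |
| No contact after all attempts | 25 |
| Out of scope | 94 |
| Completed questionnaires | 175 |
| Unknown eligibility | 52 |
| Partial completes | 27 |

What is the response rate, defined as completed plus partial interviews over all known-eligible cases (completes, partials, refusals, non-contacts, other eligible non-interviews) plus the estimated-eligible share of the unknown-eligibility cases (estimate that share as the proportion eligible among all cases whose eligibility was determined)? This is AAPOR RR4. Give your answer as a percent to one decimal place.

62.9%

Top → 175 + 27 = 202
Determined eligible → 175 + 27 + 42 + 25 + 13 = 282
e = 282 / (282 + 94) = 282 / 376 = 0.7500
e × U → 0.7500 × 52 = 39.00
Denom → 282 + 39.00 = 321.00
RR4 = 202 / 321.00 = 0.6293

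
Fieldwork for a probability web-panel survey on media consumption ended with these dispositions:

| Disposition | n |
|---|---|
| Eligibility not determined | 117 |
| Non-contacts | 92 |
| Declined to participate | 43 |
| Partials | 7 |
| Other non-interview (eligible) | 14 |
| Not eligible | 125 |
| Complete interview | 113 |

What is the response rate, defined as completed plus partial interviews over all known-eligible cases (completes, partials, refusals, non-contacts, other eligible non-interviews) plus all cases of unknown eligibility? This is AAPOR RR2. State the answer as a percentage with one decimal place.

31.1%

Top = 113 + 7 = 120
Denominator = 113 + 7 + 43 + 92 + 14 + 117 = 386
RR2 = 120 / 386 = 0.3109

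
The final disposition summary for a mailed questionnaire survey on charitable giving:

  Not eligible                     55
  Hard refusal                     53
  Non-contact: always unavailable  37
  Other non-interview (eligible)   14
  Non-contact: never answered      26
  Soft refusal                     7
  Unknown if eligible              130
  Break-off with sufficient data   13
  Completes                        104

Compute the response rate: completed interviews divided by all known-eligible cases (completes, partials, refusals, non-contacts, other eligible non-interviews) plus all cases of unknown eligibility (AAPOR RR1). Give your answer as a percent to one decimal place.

27.1%

Refused = 53 + 7 = 60
Never reached = 26 + 37 = 63
Numerator = 104
Denom = 104 + 13 + 60 + 63 + 14 + 130 = 384
RR1 = 104 / 384 = 0.2708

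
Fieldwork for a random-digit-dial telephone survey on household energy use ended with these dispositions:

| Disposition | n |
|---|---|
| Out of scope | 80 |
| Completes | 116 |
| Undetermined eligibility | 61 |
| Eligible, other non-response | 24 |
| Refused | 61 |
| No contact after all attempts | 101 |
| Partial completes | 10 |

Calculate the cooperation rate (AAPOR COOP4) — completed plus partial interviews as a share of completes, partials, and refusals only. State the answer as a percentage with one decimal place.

67.4%

Numerator = 116 + 10 = 126
Base = 116 + 10 + 61 = 187
COOP4 = 126 / 187 = 0.6738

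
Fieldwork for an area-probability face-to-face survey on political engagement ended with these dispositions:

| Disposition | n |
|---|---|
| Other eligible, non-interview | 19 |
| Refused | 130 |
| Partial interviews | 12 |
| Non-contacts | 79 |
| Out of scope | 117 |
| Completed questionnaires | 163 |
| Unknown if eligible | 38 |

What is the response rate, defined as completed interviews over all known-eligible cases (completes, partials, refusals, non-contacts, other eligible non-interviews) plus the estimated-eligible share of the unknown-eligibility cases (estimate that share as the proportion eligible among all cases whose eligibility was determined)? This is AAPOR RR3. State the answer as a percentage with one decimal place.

Top → 163
Determined eligible → 163 + 12 + 130 + 79 + 19 = 403
e = 403 / (403 + 117) = 403 / 520 = 0.7750
e × U → 0.7750 × 38 = 29.45
Base → 403 + 29.45 = 432.45
RR3 = 163 / 432.45 = 0.3769

37.7%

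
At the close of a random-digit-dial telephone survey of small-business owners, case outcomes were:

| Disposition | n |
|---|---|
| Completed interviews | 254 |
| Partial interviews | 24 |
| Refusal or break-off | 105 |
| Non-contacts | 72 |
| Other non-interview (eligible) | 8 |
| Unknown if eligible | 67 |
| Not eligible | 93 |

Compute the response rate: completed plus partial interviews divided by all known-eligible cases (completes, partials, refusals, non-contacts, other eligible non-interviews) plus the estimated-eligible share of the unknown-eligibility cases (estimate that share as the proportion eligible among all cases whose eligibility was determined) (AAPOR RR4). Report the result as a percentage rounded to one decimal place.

Num → 254 + 24 = 278
Eligible (known) → 254 + 24 + 105 + 72 + 8 = 463
e = 463 / (463 + 93) = 463 / 556 = 0.8327
Eligible share of unknowns → 0.8327 × 67 = 55.79
Denom → 463 + 55.79 = 518.79
RR4 = 278 / 518.79 = 0.5359

53.6%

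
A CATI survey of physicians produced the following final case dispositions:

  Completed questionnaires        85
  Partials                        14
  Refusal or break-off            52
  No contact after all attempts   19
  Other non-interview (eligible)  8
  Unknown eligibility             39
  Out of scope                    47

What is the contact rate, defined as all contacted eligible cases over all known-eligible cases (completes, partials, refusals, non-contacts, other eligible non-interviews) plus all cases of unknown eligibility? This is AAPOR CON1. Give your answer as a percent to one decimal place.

73.3%

Numerator = 85 + 14 + 52 + 8 = 159
Denom = 85 + 14 + 52 + 19 + 8 + 39 = 217
CON1 = 159 / 217 = 0.7327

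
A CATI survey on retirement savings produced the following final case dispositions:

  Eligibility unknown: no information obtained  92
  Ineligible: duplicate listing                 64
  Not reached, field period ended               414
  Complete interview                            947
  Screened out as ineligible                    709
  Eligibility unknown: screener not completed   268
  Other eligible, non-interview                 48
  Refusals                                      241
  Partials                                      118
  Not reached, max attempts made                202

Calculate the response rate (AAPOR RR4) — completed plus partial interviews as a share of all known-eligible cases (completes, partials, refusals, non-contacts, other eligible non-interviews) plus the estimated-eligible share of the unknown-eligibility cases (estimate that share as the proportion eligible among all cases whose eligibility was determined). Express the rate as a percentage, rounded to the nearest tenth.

47.8%

Never reached = 414 + 202 = 616
Unknown if eligible = 268 + 92 = 360
Out of scope = 709 + 64 = 773
Num → 947 + 118 = 1065
Determined eligible → 947 + 118 + 241 + 616 + 48 = 1970
e = 1970 / (1970 + 773) = 1970 / 2743 = 0.7182
Estimated eligible among unknowns → 0.7182 × 360 = 258.55
Base → 1970 + 258.55 = 2228.55
RR4 = 1065 / 2228.55 = 0.4779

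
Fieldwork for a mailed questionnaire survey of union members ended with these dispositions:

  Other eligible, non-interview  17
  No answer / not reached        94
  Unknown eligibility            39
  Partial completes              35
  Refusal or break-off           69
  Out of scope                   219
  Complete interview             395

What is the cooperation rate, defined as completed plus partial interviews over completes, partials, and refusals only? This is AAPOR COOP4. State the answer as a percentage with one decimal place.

86.2%

Top = 395 + 35 = 430
Base = 395 + 35 + 69 = 499
COOP4 = 430 / 499 = 0.8617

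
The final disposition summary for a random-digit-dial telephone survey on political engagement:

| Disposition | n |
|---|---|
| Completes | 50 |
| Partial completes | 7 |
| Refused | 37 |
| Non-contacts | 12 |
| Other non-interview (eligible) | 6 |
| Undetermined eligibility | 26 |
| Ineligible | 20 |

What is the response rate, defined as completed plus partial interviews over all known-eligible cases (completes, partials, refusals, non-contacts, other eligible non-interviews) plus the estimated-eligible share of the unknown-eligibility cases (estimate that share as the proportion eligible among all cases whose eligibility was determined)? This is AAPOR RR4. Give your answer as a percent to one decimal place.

Num = 50 + 7 = 57
Eligible (known) = 50 + 7 + 37 + 12 + 6 = 112
e = 112 / (112 + 20) = 112 / 132 = 0.8485
e × U = 0.8485 × 26 = 22.06
Denominator = 112 + 22.06 = 134.06
RR4 = 57 / 134.06 = 0.4252

42.5%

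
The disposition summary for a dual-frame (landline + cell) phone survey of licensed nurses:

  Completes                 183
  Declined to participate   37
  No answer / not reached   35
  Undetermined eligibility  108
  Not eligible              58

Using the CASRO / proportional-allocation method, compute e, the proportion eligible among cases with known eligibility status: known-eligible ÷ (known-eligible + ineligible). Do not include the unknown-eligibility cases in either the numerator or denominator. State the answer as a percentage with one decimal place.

Known eligible → 183 + 37 + 35 = 255
e = 255 / (255 + 58) = 255 / 313 = 0.8147

81.5%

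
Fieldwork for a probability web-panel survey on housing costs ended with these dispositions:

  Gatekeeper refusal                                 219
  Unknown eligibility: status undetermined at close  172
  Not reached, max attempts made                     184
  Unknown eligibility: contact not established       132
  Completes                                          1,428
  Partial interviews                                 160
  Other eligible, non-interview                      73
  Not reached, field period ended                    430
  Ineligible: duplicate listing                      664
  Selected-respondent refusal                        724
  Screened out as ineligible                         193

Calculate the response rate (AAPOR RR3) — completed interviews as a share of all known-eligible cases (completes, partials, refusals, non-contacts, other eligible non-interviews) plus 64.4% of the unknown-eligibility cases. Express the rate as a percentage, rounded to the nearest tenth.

41.8%

Declined to participate = 219 + 724 = 943
Non-contacts = 430 + 184 = 614
Unknown eligibility = 132 + 172 = 304
Out of scope = 193 + 664 = 857
Num → 1428
Eligible (known) → 1428 + 160 + 943 + 614 + 73 = 3218
Estimated eligible among unknowns → 0.6440 × 304 = 195.78
Base → 3218 + 195.78 = 3413.78
RR3 = 1428 / 3413.78 = 0.4183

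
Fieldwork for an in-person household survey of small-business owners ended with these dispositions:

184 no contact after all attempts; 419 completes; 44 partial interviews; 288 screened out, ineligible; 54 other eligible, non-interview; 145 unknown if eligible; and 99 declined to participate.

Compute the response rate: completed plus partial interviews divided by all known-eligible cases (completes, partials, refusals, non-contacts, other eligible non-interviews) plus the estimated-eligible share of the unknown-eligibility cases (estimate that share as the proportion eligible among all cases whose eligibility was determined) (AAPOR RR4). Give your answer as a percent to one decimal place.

51.1%

Numerator: 419 + 44 = 463
Eligible (known): 419 + 44 + 99 + 184 + 54 = 800
e = 800 / (800 + 288) = 800 / 1088 = 0.7353
e × U: 0.7353 × 145 = 106.62
Base: 800 + 106.62 = 906.62
RR4 = 463 / 906.62 = 0.5107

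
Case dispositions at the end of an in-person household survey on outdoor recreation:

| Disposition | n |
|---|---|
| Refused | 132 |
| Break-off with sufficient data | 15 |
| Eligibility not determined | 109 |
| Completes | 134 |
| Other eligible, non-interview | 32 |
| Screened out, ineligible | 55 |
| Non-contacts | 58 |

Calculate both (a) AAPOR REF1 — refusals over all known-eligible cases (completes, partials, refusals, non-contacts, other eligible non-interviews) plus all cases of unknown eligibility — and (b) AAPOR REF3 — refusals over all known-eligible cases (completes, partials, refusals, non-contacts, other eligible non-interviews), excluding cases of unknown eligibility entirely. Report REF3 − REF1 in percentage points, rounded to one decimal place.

8.1

Num = 132
Denominator = 134 + 15 + 132 + 58 + 32 + 109 = 480
REF1 = 132 / 480 = 0.2750
Denominator = 134 + 15 + 132 + 58 + 32 = 371
REF3 = 132 / 371 = 0.3558
Difference = 35.58 − 27.50 = 8.08 percentage points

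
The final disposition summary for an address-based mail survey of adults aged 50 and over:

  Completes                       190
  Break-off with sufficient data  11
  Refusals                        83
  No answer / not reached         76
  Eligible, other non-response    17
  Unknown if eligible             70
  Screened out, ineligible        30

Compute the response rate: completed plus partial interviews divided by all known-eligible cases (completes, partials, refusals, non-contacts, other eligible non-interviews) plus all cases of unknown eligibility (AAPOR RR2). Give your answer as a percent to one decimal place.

Numerator = 190 + 11 = 201
Denom = 190 + 11 + 83 + 76 + 17 + 70 = 447
RR2 = 201 / 447 = 0.4497

45.0%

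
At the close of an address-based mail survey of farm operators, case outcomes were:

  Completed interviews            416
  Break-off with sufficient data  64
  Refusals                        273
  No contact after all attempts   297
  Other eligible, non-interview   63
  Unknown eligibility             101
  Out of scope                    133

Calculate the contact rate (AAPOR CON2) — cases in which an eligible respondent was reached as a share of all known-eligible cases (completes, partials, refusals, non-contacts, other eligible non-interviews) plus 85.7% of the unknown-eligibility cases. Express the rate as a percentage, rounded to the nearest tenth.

68.0%

Num: 416 + 64 + 273 + 63 = 816
Eligible (known): 416 + 64 + 273 + 297 + 63 = 1113
e × U: 0.8570 × 101 = 86.56
Denom: 1113 + 86.56 = 1199.56
CON2 = 816 / 1199.56 = 0.6802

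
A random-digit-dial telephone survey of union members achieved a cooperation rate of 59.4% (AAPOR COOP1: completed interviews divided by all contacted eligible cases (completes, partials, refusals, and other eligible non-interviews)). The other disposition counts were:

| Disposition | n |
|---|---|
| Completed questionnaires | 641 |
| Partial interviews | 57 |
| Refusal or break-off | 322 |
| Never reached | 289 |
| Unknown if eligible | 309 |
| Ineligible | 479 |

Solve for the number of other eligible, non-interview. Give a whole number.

59

COOP1 = 641 / D = 0.594
D = 641 / 0.594 = 1079.1
Other denominator terms total 1020
other eligible, non-interview = 1079.1 − 1020 ≈ 59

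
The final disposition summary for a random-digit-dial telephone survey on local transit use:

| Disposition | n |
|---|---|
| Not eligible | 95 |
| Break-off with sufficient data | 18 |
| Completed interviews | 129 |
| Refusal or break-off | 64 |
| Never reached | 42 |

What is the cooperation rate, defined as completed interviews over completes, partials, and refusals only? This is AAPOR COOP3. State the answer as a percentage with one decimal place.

61.1%

Num = 129
Denom = 129 + 18 + 64 = 211
COOP3 = 129 / 211 = 0.6114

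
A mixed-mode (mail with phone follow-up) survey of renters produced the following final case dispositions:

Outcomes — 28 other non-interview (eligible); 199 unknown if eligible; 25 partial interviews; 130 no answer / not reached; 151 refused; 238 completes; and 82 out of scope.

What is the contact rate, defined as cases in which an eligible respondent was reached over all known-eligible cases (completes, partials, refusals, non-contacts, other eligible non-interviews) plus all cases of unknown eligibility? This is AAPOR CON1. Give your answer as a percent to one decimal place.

Top: 238 + 25 + 151 + 28 = 442
Denom: 238 + 25 + 151 + 130 + 28 + 199 = 771
CON1 = 442 / 771 = 0.5733

57.3%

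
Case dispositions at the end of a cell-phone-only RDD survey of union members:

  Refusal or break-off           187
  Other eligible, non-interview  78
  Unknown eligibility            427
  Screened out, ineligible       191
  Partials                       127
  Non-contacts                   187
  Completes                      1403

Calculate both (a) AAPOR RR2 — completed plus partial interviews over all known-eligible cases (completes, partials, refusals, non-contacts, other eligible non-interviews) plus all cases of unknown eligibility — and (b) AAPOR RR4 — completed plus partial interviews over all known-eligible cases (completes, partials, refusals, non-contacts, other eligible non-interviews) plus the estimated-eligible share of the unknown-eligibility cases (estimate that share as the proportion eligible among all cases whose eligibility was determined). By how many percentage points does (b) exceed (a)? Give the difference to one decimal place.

Numerator → 1403 + 127 = 1530
Base → 1403 + 127 + 187 + 187 + 78 + 427 = 2409
RR2 = 1530 / 2409 = 0.6351
Known eligible → 1403 + 127 + 187 + 187 + 78 = 1982
e = 1982 / (1982 + 191) = 1982 / 2173 = 0.9121
e × U → 0.9121 × 427 = 389.47
Base → 1982 + 389.47 = 2371.47
RR4 = 1530 / 2371.47 = 0.6452
Difference = 64.52 − 63.51 = 1.01 percentage points

1.0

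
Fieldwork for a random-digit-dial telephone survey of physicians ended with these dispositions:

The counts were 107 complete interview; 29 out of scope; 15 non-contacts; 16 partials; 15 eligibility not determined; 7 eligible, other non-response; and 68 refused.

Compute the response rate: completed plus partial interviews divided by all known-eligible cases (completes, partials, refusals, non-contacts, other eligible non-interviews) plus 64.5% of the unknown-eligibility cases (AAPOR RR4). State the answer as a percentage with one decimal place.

55.2%

Numerator = 107 + 16 = 123
Eligible (known) = 107 + 16 + 68 + 15 + 7 = 213
e × U = 0.6450 × 15 = 9.68
Denom = 213 + 9.68 = 222.68
RR4 = 123 / 222.68 = 0.5524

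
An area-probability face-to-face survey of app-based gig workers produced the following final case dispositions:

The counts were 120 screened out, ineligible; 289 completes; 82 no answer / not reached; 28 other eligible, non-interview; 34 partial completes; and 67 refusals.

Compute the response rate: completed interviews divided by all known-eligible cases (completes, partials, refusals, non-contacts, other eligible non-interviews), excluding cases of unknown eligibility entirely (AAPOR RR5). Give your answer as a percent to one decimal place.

Num = 289
Base = 289 + 34 + 67 + 82 + 28 = 500
RR5 = 289 / 500 = 0.5780

57.8%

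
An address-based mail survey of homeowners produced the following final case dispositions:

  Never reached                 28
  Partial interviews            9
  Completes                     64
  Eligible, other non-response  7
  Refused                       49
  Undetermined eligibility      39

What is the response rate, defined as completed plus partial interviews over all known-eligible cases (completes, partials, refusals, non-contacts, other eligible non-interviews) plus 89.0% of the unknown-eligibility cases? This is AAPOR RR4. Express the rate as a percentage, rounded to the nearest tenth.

Numerator = 64 + 9 = 73
Known eligible = 64 + 9 + 49 + 28 + 7 = 157
Eligible share of unknowns = 0.8900 × 39 = 34.71
Base = 157 + 34.71 = 191.71
RR4 = 73 / 191.71 = 0.3808

38.1%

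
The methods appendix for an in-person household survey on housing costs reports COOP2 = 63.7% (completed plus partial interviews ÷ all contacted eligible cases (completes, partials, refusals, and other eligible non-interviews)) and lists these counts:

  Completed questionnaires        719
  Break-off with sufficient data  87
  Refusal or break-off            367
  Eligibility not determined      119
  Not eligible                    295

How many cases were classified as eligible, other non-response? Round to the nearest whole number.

92

Num → 719 + 87 = 806
COOP2 = 806 / D = 0.637
D = 806 / 0.637 = 1265.3
Remaining denominator categories sum to 1173
eligible, other non-response = 1265.3 − 1173 ≈ 92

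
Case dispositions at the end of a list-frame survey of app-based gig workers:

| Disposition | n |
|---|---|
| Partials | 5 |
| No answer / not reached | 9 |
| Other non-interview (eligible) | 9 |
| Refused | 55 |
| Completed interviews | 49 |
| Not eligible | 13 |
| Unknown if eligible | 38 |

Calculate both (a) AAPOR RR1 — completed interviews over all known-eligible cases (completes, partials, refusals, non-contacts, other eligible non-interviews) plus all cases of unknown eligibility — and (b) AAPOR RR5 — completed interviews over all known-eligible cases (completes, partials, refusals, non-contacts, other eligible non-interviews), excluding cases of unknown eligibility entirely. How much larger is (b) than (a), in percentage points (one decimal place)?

Top: 49
Denominator: 49 + 5 + 55 + 9 + 9 + 38 = 165
RR1 = 49 / 165 = 0.2970
Denominator: 49 + 5 + 55 + 9 + 9 = 127
RR5 = 49 / 127 = 0.3858
Difference = 38.58 − 29.70 = 8.88 percentage points

8.9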